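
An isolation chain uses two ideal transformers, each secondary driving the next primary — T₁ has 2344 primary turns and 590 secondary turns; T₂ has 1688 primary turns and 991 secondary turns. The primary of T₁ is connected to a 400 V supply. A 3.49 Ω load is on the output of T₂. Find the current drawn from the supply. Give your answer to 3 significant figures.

Secondary of T₁: V = 400.00 × 590/2344 = 100.68 V.
Secondary of T₂: V = 100.68 × 991/1688 = 59.109 V.
I_load = 59.109/3.49 = 16.937 A, so P_out = 59.109 × 16.937 = 1001.1 W.
All ideal ⇒ P_in = P_out, so I_supply = 1001.1/400 = 2.50 A.

I_supply ≈ 2.50 A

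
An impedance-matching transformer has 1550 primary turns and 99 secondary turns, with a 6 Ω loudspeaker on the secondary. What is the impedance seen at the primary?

Z_p = (N_p/N_s)² × Z_s = (1550/99)² × 6 = 1470 Ω.

Z_p ≈ 1470 Ω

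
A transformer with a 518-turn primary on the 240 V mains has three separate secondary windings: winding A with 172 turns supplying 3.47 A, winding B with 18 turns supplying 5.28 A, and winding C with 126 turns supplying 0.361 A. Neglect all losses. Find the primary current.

V_A = 240 × 172/518 = 79.691 V; V_B = 240 × 18/518 = 8.3398 V; V_C = 240 × 126/518 = 58.378 V.
P_out = V_A I_A + V_B I_B + V_C I_C = 79.691×3.47 + 8.3398×5.28 + 58.378×0.361 = 276.53 + 44.034 + 21.075 = 341.64 W.
Ideal ⇒ P_in = P_out, so I_p = P_out/V_p = 341.64/240 = 1.42 A.

I_p ≈ 1.42 A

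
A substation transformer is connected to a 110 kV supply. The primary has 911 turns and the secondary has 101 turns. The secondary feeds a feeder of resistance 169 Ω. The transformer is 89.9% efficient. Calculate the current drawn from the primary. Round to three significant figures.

V_s = 110000 × 101/911 = 12195 V.
I_s = V_s/R = 12195/169 = 72.162 A.
P_out = V_s I_s = 12195 × 72.162 = 880040 W.
P_in = P_out/η = 880040/0.899 = 978910 W.
I_p = P_in/V_p = 978910/110000 = 8.90 A.

I_p ≈ 8.90 A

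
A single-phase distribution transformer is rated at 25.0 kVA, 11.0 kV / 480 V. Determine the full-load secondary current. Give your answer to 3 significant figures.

I_s = S/V_s = 25000/480 = 52.1 A.

I_s ≈ 52.1 A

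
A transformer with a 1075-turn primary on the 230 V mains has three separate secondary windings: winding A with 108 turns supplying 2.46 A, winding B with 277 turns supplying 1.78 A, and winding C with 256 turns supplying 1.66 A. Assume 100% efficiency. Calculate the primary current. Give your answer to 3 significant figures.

V_A = 230 × 108/1075 = 23.107 V; V_B = 230 × 277/1075 = 59.265 V; V_C = 230 × 256/1075 = 54.772 V.
P_out = V_A I_A + V_B I_B + V_C I_C = 23.107×2.46 + 59.265×1.78 + 54.772×1.66 = 56.843 + 105.49 + 90.922 = 253.26 W.
Ideal ⇒ P_in = P_out, so I_p = P_out/V_p = 253.26/230 = 1.10 A.

I_p ≈ 1.10 A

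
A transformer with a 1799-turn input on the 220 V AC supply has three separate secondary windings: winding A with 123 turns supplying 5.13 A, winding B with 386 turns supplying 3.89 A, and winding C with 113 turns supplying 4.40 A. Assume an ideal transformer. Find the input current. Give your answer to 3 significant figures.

I_in ≈ 1.46 A

V_A = 220 × 123/1799 = 15.042 V; V_B = 220 × 386/1799 = 47.204 V; V_C = 220 × 113/1799 = 13.819 V.
P_out = V_A I_A + V_B I_B + V_C I_C = 15.042×5.13 + 47.204×3.89 + 13.819×4.40 = 77.164 + 183.62 + 60.803 = 321.59 W.
Ideal ⇒ P_in = P_out, so I_in = P_out/V_in = 321.59/220 = 1.46 A.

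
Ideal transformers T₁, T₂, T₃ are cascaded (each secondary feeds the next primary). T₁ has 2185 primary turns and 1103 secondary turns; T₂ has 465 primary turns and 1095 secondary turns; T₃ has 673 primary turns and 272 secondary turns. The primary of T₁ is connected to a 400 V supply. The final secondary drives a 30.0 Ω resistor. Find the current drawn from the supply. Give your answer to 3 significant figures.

Secondary of T₁: V = 400.00 × 1103/2185 = 201.92 V.
Secondary of T₂: V = 201.92 × 1095/465 = 475.49 V.
Secondary of T₃: V = 475.49 × 272/673 = 192.18 V.
I_load = 192.18/30.0 = 6.4059 A, so P_out = 192.18 × 6.4059 = 1231.1 W.
All ideal ⇒ P_in = P_out, so I_supply = 1231.1/400 = 3.08 A.

I_supply ≈ 3.08 A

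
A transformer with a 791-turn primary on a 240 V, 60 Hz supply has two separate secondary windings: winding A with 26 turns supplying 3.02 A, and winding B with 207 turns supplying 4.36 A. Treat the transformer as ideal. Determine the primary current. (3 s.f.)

I_p ≈ 1.24 A

V_A = 240 × 26/791 = 7.8887 V; V_B = 240 × 207/791 = 62.807 V.
P_out = V_A I_A + V_B I_B = 7.8887×3.02 + 62.807×4.36 = 23.824 + 273.84 = 297.66 W.
Ideal ⇒ P_in = P_out, so I_p = P_out/V_p = 297.66/240 = 1.24 A.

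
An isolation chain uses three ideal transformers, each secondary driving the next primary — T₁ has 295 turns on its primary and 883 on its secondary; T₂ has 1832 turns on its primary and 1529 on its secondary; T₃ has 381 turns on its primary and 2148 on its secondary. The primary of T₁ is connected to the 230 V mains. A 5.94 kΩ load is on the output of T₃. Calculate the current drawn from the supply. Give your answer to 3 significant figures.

I_supply ≈ 7.68 A

After T₁: V = 230.00 × 883/295 = 688.44 V.
After T₂: V = 688.44 × 1529/1832 = 574.58 V.
After T₃: V = 574.58 × 2148/381 = 3239.3 V.
I_load = 3239.3/5940 = 0.54535 A, so P_out = 3239.3 × 0.54535 = 1766.6 W.
All ideal ⇒ P_in = P_out, so I_supply = 1766.6/230 = 7.68 A.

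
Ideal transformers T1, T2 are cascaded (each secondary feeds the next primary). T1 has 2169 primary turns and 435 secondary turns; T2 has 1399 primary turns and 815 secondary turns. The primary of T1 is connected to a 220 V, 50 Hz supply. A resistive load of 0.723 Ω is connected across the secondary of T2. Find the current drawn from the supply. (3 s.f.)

I_supply ≈ 4.15 A

Secondary of T1: V = 220.00 × 435/2169 = 44.122 V.
Secondary of T2: V = 44.122 × 815/1399 = 25.704 V.
I_load = 25.704/0.723 = 35.551 A, so P_out = 25.704 × 35.551 = 913.79 W.
All ideal ⇒ P_in = P_out, so I_supply = 913.79/220 = 4.15 A.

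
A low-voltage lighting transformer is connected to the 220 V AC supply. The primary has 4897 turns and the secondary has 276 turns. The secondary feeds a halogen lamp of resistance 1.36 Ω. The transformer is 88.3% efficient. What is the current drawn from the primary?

I_p ≈ 0.582 A

V_s = 220 × 276/4897 = 12.399 V.
I_s = V_s/R = 12.399/1.36 = 9.1172 A.
P_out = V_s I_s = 12.399 × 9.1172 = 113.05 W.
P_in = P_out/η = 113.05/0.883 = 128.03 W.
I_p = P_in/V_p = 128.03/220 = 0.582 A.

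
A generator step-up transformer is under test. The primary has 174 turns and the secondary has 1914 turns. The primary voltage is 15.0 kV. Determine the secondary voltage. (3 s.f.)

V_s/V_p = N_s/N_p, so V_s = 15000 × 1914/174 = 165000 V.

V_s ≈ 165000 V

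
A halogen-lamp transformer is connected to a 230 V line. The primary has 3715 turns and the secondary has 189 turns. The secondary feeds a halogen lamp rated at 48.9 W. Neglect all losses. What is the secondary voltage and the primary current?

V_s = V_p × N_s/N_p = 230 × 189/3715 = 11.701 V.
I_s = P/V_s = 48.9/11.701 = 4.1791 A.
I_p = I_s × N_s/N_p = 4.1791 × 189/3715 = 0.213 A.

V_s ≈ 11.7 V, I_p ≈ 0.213 A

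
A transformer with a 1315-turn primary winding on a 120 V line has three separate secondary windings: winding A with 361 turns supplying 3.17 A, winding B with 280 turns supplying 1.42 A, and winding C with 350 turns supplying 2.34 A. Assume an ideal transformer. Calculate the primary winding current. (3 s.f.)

V_A = 120 × 361/1315 = 32.943 V; V_B = 120 × 280/1315 = 25.551 V; V_C = 120 × 350/1315 = 31.939 V.
P_out = V_A I_A + V_B I_B + V_C I_C = 32.943×3.17 + 25.551×1.42 + 31.939×2.34 = 104.43 + 36.283 + 74.738 = 215.45 W.
Ideal ⇒ P_in = P_out, so I_p = P_out/V_p = 215.45/120 = 1.80 A.

I_p ≈ 1.80 A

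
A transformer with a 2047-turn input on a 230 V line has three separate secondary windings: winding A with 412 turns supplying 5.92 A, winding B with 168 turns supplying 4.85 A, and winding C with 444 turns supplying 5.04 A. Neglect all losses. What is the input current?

I_in ≈ 2.68 A

V_A = 230 × 412/2047 = 46.292 V; V_B = 230 × 168/2047 = 18.876 V; V_C = 230 × 444/2047 = 49.888 V.
P_out = V_A I_A + V_B I_B + V_C I_C = 46.292×5.92 + 18.876×4.85 + 49.888×5.04 = 274.05 + 91.551 + 251.43 = 617.03 W.
Ideal ⇒ P_in = P_out, so I_in = P_out/V_in = 617.03/230 = 2.68 A.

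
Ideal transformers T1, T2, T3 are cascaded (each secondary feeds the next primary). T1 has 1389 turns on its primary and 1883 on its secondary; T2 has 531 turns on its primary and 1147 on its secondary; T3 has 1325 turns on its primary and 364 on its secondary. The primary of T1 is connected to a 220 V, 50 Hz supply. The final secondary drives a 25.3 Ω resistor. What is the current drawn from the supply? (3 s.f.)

After T1: V = 220.00 × 1883/1389 = 298.24 V.
After T2: V = 298.24 × 1147/531 = 644.23 V.
After T3: V = 644.23 × 364/1325 = 176.98 V.
I_load = 176.98/25.3 = 6.9953 A, so P_out = 176.98 × 6.9953 = 1238.0 W.
All ideal ⇒ P_in = P_out, so I_supply = 1238.0/220 = 5.63 A.

I_supply ≈ 5.63 A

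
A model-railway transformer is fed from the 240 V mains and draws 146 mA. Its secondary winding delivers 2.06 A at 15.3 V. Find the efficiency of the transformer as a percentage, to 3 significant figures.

P_in = 240 × 0.146 = 35.0400 W.
P_out = 15.3 × 2.06 = 31.5180 W.
η = P_out/P_in = 31.5180/35.0400 = 0.899.

η ≈ 89.9%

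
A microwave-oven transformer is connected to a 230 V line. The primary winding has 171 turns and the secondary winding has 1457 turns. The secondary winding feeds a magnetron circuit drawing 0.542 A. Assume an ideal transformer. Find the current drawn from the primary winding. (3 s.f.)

I_p ≈ 4.62 A

For an ideal transformer I_p N_p = I_s N_s, so I_p = 0.542 × 1457/171 = 4.62 A.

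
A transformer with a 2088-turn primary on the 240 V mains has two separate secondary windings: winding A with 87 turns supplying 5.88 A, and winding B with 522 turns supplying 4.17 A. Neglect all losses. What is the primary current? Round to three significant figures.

I_p ≈ 1.29 A

V_A = 240 × 87/2088 = 10.000 V; V_B = 240 × 522/2088 = 60.000 V.
P_out = V_A I_A + V_B I_B = 10.000×5.88 + 60.000×4.17 = 58.800 + 250.20 = 309.00 W.
Ideal ⇒ P_in = P_out, so I_p = P_out/V_p = 309.00/240 = 1.29 A.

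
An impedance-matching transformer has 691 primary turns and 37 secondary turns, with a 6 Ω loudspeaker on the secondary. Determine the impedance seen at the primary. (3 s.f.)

Z_p = (N_p/N_s)² × Z_s = (691/37)² × 6 = 2090 Ω.

Z_p ≈ 2090 Ω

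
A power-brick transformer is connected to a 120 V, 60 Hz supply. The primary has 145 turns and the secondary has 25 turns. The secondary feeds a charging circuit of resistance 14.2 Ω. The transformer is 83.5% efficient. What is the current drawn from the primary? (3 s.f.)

V_s = 120 × 25/145 = 20.690 V.
I_s = V_s/R = 20.690/14.2 = 1.4570 A.
P_out = V_s I_s = 20.690 × 1.4570 = 30.145 W.
P_in = P_out/η = 30.145/0.835 = 36.102 W.
I_p = P_in/V_p = 36.102/120 = 0.301 A.

I_p ≈ 0.301 A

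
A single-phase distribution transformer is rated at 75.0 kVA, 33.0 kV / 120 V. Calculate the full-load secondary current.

I_s ≈ 625 A

I_s = S/V_s = 75000/120 = 625 A.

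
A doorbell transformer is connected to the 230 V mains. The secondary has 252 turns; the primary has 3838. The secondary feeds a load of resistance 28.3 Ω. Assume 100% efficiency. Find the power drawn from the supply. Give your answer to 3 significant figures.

V_s = V_p × N_s/N_p = 230 × 252/3838 = 15.102 V.
I_s = V_s/R = 15.102/28.3 = 0.53363 A.
I_p = I_s × N_s/N_p = 0.53363 × 252/3838 = 0.035037 A.
P = V_p I_p = 230 × 0.035037 = 8.06 W.

P ≈ 8.06 W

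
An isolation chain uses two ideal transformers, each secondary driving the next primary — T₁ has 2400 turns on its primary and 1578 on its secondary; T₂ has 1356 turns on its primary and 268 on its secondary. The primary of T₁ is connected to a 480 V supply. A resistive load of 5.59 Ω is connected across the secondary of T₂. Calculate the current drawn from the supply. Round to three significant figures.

After T₁: V = 480.00 × 1578/2400 = 315.60 V.
After T₂: V = 315.60 × 268/1356 = 62.375 V.
I_load = 62.375/5.59 = 11.158 A, so P_out = 62.375 × 11.158 = 696.01 W.
All ideal ⇒ P_in = P_out, so I_supply = 696.01/480 = 1.45 A.

I_supply ≈ 1.45 A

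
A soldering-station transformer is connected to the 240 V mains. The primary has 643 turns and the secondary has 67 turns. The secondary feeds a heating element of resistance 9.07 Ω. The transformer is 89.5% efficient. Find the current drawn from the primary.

I_p ≈ 0.321 A

V_s = 240 × 67/643 = 25.008 V.
I_s = V_s/R = 25.008/9.07 = 2.7572 A.
P_out = V_s I_s = 25.008 × 2.7572 = 68.951 W.
P_in = P_out/η = 68.951/0.895 = 77.041 W.
I_p = P_in/V_p = 77.041/240 = 0.321 A.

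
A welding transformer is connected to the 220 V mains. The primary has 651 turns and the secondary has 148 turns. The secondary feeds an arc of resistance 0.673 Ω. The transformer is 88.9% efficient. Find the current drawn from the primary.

I_p ≈ 19.0 A

V_s = 220 × 148/651 = 50.015 V.
I_s = V_s/R = 50.015/0.673 = 74.317 A.
P_out = V_s I_s = 50.015 × 74.317 = 3717.0 W.
P_in = P_out/η = 3717.0/0.889 = 4181.1 W.
I_p = P_in/V_p = 4181.1/220 = 19.0 A.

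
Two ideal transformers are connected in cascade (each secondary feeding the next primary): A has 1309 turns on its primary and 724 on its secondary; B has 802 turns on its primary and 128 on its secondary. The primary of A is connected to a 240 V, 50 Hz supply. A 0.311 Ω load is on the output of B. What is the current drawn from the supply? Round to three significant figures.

I_supply ≈ 6.01 A

After A: V = 240.00 × 724/1309 = 132.74 V.
After B: V = 132.74 × 128/802 = 21.186 V.
I_load = 21.186/0.311 = 68.122 A, so P_out = 21.186 × 68.122 = 1443.2 W.
All ideal ⇒ P_in = P_out, so I_supply = 1443.2/240 = 6.01 A.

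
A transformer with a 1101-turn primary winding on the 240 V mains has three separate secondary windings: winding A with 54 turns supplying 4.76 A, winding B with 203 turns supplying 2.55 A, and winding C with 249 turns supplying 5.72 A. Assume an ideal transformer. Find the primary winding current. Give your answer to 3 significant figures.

I_p ≈ 2.00 A

V_A = 240 × 54/1101 = 11.771 V; V_B = 240 × 203/1101 = 44.251 V; V_C = 240 × 249/1101 = 54.278 V.
P_out = V_A I_A + V_B I_B + V_C I_C = 11.771×4.76 + 44.251×2.55 + 54.278×5.72 = 56.031 + 112.84 + 310.47 = 479.34 W.
Ideal ⇒ P_in = P_out, so I_p = P_out/V_p = 479.34/240 = 2.00 A.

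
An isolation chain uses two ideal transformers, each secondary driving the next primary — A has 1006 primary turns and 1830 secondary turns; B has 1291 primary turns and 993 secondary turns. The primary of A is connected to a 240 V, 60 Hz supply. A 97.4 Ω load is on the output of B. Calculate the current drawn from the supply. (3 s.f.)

I_supply ≈ 4.82 A

After A: V = 240.00 × 1830/1006 = 436.58 V.
After B: V = 436.58 × 993/1291 = 335.81 V.
I_load = 335.81/97.4 = 3.4477 A, so P_out = 335.81 × 3.4477 = 1157.8 W.
All ideal ⇒ P_in = P_out, so I_supply = 1157.8/240 = 4.82 A.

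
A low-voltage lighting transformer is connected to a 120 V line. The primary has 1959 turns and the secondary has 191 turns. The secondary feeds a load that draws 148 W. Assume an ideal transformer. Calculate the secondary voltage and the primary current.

V_s = V_p × N_s/N_p = 120 × 191/1959 = 11.700 V.
I_s = P/V_s = 148/11.700 = 12.650 A.
I_p = I_s × N_s/N_p = 12.650 × 191/1959 = 1.23 A.

V_s ≈ 11.7 V, I_p ≈ 1.23 A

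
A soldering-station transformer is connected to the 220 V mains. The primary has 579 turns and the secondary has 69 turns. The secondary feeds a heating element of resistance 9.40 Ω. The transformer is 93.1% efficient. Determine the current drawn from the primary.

I_p ≈ 0.357 A

V_s = 220 × 69/579 = 26.218 V.
I_s = V_s/R = 26.218/9.40 = 2.7891 A.
P_out = V_s I_s = 26.218 × 2.7891 = 73.124 W.
P_in = P_out/η = 73.124/0.931 = 78.543 W.
I_p = P_in/V_p = 78.543/220 = 0.357 A.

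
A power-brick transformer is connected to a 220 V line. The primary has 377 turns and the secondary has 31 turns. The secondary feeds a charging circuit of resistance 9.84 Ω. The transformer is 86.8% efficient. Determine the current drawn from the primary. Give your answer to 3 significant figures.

V_s = 220 × 31/377 = 18.090 V.
I_s = V_s/R = 18.090/9.84 = 1.8384 A.
P_out = V_s I_s = 18.090 × 1.8384 = 33.258 W.
P_in = P_out/η = 33.258/0.868 = 38.315 W.
I_p = P_in/V_p = 38.315/220 = 0.174 A.

I_p ≈ 0.174 A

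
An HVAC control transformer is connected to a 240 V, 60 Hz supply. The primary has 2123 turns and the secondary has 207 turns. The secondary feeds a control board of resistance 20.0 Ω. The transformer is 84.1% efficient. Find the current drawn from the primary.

I_p ≈ 0.136 A

V_s = 240 × 207/2123 = 23.401 V.
I_s = V_s/R = 23.401/20.0 = 1.1700 A.
P_out = V_s I_s = 23.401 × 1.1700 = 27.380 W.
P_in = P_out/η = 27.380/0.841 = 32.556 W.
I_p = P_in/V_p = 32.556/240 = 0.136 A.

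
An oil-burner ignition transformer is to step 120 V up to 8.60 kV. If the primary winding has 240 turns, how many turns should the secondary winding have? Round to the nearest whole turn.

N_s/N_p = V_s/V_p, so N_s = 240 × 8600/120 = 17200.0 ≈ 17200 turns.

N_s = 17200 turns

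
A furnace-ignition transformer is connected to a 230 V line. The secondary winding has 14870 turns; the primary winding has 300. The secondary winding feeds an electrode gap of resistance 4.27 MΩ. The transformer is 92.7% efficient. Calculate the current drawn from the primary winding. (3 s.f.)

V_s = 230 × 14870/300 = 11400 V.
I_s = V_s/R = 11400/(4.27×10^6) = 0.0026699 A.
P_out = V_s I_s = 11400 × 0.0026699 = 30.437 W.
P_in = P_out/η = 30.437/0.927 = 32.834 W.
I_p = P_in/V_p = 32.834/230 = 0.143 A.

I_p ≈ 0.143 A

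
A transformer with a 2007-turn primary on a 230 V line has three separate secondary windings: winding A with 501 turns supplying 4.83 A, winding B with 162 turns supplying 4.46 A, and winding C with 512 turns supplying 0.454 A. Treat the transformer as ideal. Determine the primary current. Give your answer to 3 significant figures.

V_A = 230 × 501/2007 = 57.414 V; V_B = 230 × 162/2007 = 18.565 V; V_C = 230 × 512/2007 = 58.675 V.
P_out = V_A I_A + V_B I_B + V_C I_C = 57.414×4.83 + 18.565×4.46 + 58.675×0.454 = 277.31 + 82.800 + 26.638 = 386.75 W.
Ideal ⇒ P_in = P_out, so I_p = P_out/V_p = 386.75/230 = 1.68 A.

I_p ≈ 1.68 A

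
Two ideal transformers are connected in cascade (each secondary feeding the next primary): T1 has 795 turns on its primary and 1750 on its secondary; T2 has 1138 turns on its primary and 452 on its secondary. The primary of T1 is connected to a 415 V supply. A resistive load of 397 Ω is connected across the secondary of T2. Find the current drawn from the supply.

I_supply ≈ 0.799 A

Secondary of T1: V = 415.00 × 1750/795 = 913.52 V.
Secondary of T2: V = 913.52 × 452/1138 = 362.84 V.
I_load = 362.84/397 = 0.91395 A, so P_out = 362.84 × 0.91395 = 331.62 W.
All ideal ⇒ P_in = P_out, so I_supply = 331.62/415 = 0.799 A.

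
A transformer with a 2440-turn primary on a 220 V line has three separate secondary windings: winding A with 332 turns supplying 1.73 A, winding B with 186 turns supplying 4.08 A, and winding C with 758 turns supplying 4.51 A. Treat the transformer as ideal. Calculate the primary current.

V_A = 220 × 332/2440 = 29.934 V; V_B = 220 × 186/2440 = 16.770 V; V_C = 220 × 758/2440 = 68.344 V.
P_out = V_A I_A + V_B I_B + V_C I_C = 29.934×1.73 + 16.770×4.08 + 68.344×4.51 = 51.787 + 68.424 + 308.23 = 428.44 W.
Ideal ⇒ P_in = P_out, so I_p = P_out/V_p = 428.44/220 = 1.95 A.

I_p ≈ 1.95 A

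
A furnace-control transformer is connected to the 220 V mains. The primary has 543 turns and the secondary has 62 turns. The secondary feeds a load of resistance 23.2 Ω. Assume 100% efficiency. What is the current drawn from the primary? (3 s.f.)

V_s = V_p × N_s/N_p = 220 × 62/543 = 25.120 V.
I_s = V_s/R = 25.120/23.2 = 1.0827 A.
For an ideal transformer I_p N_p = I_s N_s, so I_p = 1.0827 × 62/543 = 0.124 A.

I_p ≈ 0.124 A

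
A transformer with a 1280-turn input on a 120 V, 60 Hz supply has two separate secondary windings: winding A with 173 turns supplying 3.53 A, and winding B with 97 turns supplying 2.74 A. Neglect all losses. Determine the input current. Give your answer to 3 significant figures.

I_in ≈ 0.685 A

V_A = 120 × 173/1280 = 16.219 V; V_B = 120 × 97/1280 = 9.0938 V.
P_out = V_A I_A + V_B I_B = 16.219×3.53 + 9.0938×2.74 = 57.252 + 24.917 = 82.169 W.
Ideal ⇒ P_in = P_out, so I_in = P_out/V_in = 82.169/120 = 0.685 A.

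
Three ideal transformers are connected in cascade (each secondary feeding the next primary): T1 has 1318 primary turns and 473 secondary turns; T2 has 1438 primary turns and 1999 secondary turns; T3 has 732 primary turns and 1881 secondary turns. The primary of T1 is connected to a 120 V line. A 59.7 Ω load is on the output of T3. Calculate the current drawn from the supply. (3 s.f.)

I_supply ≈ 3.30 A

Secondary of T1: V = 120.00 × 473/1318 = 43.065 V.
Secondary of T2: V = 43.065 × 1999/1438 = 59.866 V.
Secondary of T3: V = 59.866 × 1881/732 = 153.84 V.
I_load = 153.84/59.7 = 2.5768 A, so P_out = 153.84 × 2.5768 = 396.41 W.
All ideal ⇒ P_in = P_out, so I_supply = 396.41/120 = 3.30 A.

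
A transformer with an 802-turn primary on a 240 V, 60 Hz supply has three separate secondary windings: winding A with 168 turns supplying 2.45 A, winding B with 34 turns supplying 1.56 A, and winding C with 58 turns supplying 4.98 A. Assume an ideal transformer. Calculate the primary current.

V_A = 240 × 168/802 = 50.274 V; V_B = 240 × 34/802 = 10.175 V; V_C = 240 × 58/802 = 17.357 V.
P_out = V_A I_A + V_B I_B + V_C I_C = 50.274×2.45 + 10.175×1.56 + 17.357×4.98 = 123.17 + 15.872 + 86.436 = 225.48 W.
Ideal ⇒ P_in = P_out, so I_p = P_out/V_p = 225.48/240 = 0.940 A.

I_p ≈ 0.940 A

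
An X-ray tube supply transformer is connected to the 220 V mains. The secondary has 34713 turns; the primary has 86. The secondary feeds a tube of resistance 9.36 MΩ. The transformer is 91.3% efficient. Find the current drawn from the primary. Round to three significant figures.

I_p ≈ 4.19 A

V_s = 220 × 34713/86 = 88801 V.
I_s = V_s/R = 88801/(9.36×10^6) = 0.0094873 A.
P_out = V_s I_s = 88801 × 0.0094873 = 842.47 W.
P_in = P_out/η = 842.47/0.913 = 922.75 W.
I_p = P_in/V_p = 922.75/220 = 4.19 A.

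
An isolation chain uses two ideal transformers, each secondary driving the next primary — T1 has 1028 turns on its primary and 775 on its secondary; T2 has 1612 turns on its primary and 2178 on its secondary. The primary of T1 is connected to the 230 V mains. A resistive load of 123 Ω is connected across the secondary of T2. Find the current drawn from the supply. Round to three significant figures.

I_supply ≈ 1.94 A

Secondary of T1: V = 230.00 × 775/1028 = 173.39 V.
Secondary of T2: V = 173.39 × 2178/1612 = 234.28 V.
I_load = 234.28/123 = 1.9047 A, so P_out = 234.28 × 1.9047 = 446.22 W.
All ideal ⇒ P_in = P_out, so I_supply = 446.22/230 = 1.94 A.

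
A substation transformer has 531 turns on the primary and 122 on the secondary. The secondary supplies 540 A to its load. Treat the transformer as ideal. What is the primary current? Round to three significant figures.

I_p ≈ 124 A

For an ideal transformer I_p/I_s = N_s/N_p, so I_p = 540 × 122/531 = 124 A.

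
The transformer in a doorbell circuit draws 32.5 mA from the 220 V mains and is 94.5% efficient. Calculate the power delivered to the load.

P_in = V_p I_p = 220 × 0.0325 = 7.1500 W.
P_out = η P_in = 0.945 × 7.1500 = 6.76 W.

P_out ≈ 6.76 W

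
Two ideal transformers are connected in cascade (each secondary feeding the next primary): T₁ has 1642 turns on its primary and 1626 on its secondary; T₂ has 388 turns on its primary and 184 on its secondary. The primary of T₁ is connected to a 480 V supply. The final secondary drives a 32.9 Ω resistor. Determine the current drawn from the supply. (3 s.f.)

After T₁: V = 480.00 × 1626/1642 = 475.32 V.
After T₂: V = 475.32 × 184/388 = 225.41 V.
I_load = 225.41/32.9 = 6.8514 A, so P_out = 225.41 × 6.8514 = 1544.4 W.
All ideal ⇒ P_in = P_out, so I_supply = 1544.4/480 = 3.22 A.

I_supply ≈ 3.22 A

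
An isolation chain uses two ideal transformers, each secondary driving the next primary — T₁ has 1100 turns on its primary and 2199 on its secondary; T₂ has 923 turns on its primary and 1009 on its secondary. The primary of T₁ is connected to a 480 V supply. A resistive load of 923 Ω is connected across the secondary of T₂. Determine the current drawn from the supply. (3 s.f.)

Secondary of T₁: V = 480.00 × 2199/1100 = 959.56 V.
Secondary of T₂: V = 959.56 × 1009/923 = 1049.0 V.
I_load = 1049.0/923 = 1.1365 A, so P_out = 1049.0 × 1.1365 = 1192.1 W.
All ideal ⇒ P_in = P_out, so I_supply = 1192.1/480 = 2.48 A.

I_supply ≈ 2.48 A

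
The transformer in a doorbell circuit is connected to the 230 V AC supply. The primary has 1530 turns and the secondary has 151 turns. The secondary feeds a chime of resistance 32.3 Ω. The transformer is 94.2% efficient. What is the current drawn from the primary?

V_s = 230 × 151/1530 = 22.699 V.
I_s = V_s/R = 22.699/32.3 = 0.70277 A.
P_out = V_s I_s = 22.699 × 0.70277 = 15.952 W.
P_in = P_out/η = 15.952/0.942 = 16.935 W.
I_p = P_in/V_p = 16.935/230 = 0.0736 A.

I_p ≈ 0.0736 A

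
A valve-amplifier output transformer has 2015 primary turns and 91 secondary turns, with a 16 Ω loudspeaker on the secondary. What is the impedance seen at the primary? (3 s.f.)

Z_p = (N_p/N_s)² × Z_s = (2015/91)² × 16 = 7840 Ω.

Z_p ≈ 7840 Ω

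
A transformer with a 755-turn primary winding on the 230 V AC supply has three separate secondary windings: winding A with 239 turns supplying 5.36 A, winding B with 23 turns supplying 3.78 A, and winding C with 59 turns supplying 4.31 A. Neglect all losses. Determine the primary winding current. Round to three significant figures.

I_p ≈ 2.15 A

V_A = 230 × 239/755 = 72.808 V; V_B = 230 × 23/755 = 7.0066 V; V_C = 230 × 59/755 = 17.974 V.
P_out = V_A I_A + V_B I_B + V_C I_C = 72.808×5.36 + 7.0066×3.78 + 17.974×4.31 = 390.25 + 26.485 + 77.466 = 494.20 W.
Ideal ⇒ P_in = P_out, so I_p = P_out/V_p = 494.20/230 = 2.15 A.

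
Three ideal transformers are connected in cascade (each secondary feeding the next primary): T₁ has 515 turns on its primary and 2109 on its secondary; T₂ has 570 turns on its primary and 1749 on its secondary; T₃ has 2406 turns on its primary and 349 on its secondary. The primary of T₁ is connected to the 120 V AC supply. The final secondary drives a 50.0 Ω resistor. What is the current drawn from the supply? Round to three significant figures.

After T₁: V = 120.00 × 2109/515 = 491.42 V.
After T₂: V = 491.42 × 1749/570 = 1507.9 V.
After T₃: V = 1507.9 × 349/2406 = 218.72 V.
I_load = 218.72/50.0 = 4.3745 A, so P_out = 218.72 × 4.3745 = 956.80 W.
All ideal ⇒ P_in = P_out, so I_supply = 956.80/120 = 7.97 A.

I_supply ≈ 7.97 A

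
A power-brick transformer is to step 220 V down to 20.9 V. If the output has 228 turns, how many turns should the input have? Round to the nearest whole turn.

N_in = 2400 turns

N_in/N_out = V_in/V_out, so N_in = 228 × 220/20.9 = 2400.0 ≈ 2400 turns.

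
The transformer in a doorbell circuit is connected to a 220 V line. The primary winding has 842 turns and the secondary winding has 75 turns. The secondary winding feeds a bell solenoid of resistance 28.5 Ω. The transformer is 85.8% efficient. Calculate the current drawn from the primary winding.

I_p ≈ 0.0714 A

V_s = 220 × 75/842 = 19.596 V.
I_s = V_s/R = 19.596/28.5 = 0.68759 A.
P_out = V_s I_s = 19.596 × 0.68759 = 13.474 W.
P_in = P_out/η = 13.474/0.858 = 15.704 W.
I_p = P_in/V_p = 15.704/220 = 0.0714 A.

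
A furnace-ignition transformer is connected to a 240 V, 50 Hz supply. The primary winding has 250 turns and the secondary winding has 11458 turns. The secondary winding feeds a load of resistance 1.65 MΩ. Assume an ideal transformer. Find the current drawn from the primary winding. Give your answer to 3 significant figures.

V_s = V_p × N_s/N_p = 240 × 11458/250 = 11000 V.
I_s = V_s/R = 11000/(1.65×10^6) = 0.0066665 A.
For an ideal transformer I_p N_p = I_s N_s, so I_p = 0.0066665 × 11458/250 = 0.306 A.

I_p ≈ 0.306 A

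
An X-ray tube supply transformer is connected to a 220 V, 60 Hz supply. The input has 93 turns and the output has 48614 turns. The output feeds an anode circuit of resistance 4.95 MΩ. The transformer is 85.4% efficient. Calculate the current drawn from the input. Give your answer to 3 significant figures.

V_out = 220 × 48614/93 = 115000 V.
I_out = V_out/R = 115000/(4.95×10^6) = 0.023232 A.
P_out = V_out I_out = 115000 × 0.023232 = 2671.8 W.
P_in = P_out/η = 2671.8/0.854 = 3128.5 W.
I_in = P_in/V_in = 3128.5/220 = 14.2 A.

I_in ≈ 14.2 A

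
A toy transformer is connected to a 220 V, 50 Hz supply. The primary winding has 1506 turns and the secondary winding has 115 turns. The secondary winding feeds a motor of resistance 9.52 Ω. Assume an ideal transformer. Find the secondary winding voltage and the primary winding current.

V_s ≈ 16.8 V, I_p ≈ 0.135 A

V_s = V_p × N_s/N_p = 220 × 115/1506 = 16.799 V.
I_s = V_s/R = 16.799/9.52 = 1.7647 A.
I_p = I_s × N_s/N_p = 1.7647 × 115/1506 = 0.135 A.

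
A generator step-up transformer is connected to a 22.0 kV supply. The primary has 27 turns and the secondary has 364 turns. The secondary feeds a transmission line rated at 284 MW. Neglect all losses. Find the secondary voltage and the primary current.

V_s ≈ 297000 V, I_p ≈ 12900 A

V_s = V_p × N_s/N_p = 22000 × 364/27 = 296590 V.
I_s = P/V_s = 2.84×10^8/296590 = 957.54 A.
I_p = I_s × N_s/N_p = 957.54 × 364/27 = 12900 A.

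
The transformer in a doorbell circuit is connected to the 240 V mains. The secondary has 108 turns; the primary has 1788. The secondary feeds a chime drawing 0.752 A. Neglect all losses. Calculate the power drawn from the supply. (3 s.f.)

I_p = I_s × N_s/N_p = 0.752 × 108/1788 = 0.045423 A.
P = V_p I_p = 240 × 0.045423 = 10.9 W.

P ≈ 10.9 W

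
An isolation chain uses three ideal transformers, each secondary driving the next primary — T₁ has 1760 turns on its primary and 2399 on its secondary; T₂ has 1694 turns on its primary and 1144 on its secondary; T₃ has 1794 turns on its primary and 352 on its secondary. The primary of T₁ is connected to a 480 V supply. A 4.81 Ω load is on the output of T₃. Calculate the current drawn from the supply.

Secondary of T₁: V = 480.00 × 2399/1760 = 654.27 V.
Secondary of T₂: V = 654.27 × 1144/1694 = 441.85 V.
Secondary of T₃: V = 441.85 × 352/1794 = 86.695 V.
I_load = 86.695/4.81 = 18.024 A, so P_out = 86.695 × 18.024 = 1562.6 W.
All ideal ⇒ P_in = P_out, so I_supply = 1562.6/480 = 3.26 A.

I_supply ≈ 3.26 A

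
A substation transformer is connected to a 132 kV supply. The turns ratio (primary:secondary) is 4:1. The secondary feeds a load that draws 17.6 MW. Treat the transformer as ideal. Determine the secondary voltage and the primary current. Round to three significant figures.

V_s = V_p × N_s/N_p = 132000 × 1/4 = 33000 V.
I_s = P/V_s = 1.76×10^7/33000 = 533.33 A.
I_p = I_s × N_s/N_p = 533.33 × 1/4 = 133 A.

V_s ≈ 33000 V, I_p ≈ 133 A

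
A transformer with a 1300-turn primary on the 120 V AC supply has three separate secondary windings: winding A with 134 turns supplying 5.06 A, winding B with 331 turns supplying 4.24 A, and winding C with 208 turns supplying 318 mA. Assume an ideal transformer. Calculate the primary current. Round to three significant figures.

I_p ≈ 1.65 A

V_A = 120 × 134/1300 = 12.369 V; V_B = 120 × 331/1300 = 30.554 V; V_C = 120 × 208/1300 = 19.200 V.
P_out = V_A I_A + V_B I_B + V_C I_C = 12.369×5.06 + 30.554×4.24 + 19.200×0.318 = 62.588 + 129.55 + 6.1056 = 198.24 W.
Ideal ⇒ P_in = P_out, so I_p = P_out/V_p = 198.24/120 = 1.65 A.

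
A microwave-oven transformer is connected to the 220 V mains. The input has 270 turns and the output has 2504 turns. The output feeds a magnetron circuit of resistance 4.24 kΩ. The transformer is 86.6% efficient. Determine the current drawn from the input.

I_in ≈ 5.15 A

V_out = 220 × 2504/270 = 2040.3 V.
I_out = V_out/R = 2040.3/4240 = 0.48120 A.
P_out = V_out I_out = 2040.3 × 0.48120 = 981.79 W.
P_in = P_out/η = 981.79/0.866 = 1133.7 W.
I_in = P_in/V_in = 1133.7/220 = 5.15 A.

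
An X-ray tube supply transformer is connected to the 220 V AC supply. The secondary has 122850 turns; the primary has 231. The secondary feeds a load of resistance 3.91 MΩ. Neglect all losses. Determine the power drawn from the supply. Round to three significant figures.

P ≈ 3500 W

V_s = V_p × N_s/N_p = 220 × 122850/231 = 117000 V.
I_s = V_s/R = 117000/(3.91×10^6) = 0.029923 A.
I_p = I_s × N_s/N_p = 0.029923 × 122850/231 = 15.914 A.
P = V_p I_p = 220 × 15.914 = 3500 W.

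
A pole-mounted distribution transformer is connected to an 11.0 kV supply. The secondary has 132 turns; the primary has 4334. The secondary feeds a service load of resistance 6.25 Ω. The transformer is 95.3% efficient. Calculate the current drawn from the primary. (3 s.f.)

V_s = 11000 × 132/4334 = 335.03 V.
I_s = V_s/R = 335.03/6.25 = 53.604 A.
P_out = V_s I_s = 335.03 × 53.604 = 17959 W.
P_in = P_out/η = 17959/0.953 = 18844 W.
I_p = P_in/V_p = 18844/11000 = 1.71 A.

I_p ≈ 1.71 A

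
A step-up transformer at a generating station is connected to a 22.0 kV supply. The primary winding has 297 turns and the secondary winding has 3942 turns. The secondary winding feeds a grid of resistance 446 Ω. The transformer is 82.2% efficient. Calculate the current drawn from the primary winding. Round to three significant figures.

I_p ≈ 10600 A

V_s = 22000 × 3942/297 = 292000 V.
I_s = V_s/R = 292000/446 = 654.71 A.
P_out = V_s I_s = 292000 × 654.71 = 1.9117×10^8 W.
P_in = P_out/η = 1.9117×10^8/0.822 = 2.3257×10^8 W.
I_p = P_in/V_p = 2.3257×10^8/22000 = 10600 A.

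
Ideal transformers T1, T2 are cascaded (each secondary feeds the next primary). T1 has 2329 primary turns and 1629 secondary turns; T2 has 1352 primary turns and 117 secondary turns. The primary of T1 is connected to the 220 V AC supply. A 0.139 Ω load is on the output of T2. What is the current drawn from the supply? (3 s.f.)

Secondary of T1: V = 220.00 × 1629/2329 = 153.88 V.
Secondary of T2: V = 153.88 × 117/1352 = 13.316 V.
I_load = 13.316/0.139 = 95.801 A, so P_out = 13.316 × 95.801 = 1275.7 W.
All ideal ⇒ P_in = P_out, so I_supply = 1275.7/220 = 5.80 A.

I_supply ≈ 5.80 A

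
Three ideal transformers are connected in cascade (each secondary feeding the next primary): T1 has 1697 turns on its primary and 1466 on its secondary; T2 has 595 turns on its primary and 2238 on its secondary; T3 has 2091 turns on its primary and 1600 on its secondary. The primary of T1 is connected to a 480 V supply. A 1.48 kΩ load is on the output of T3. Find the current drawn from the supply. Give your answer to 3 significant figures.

After T1: V = 480.00 × 1466/1697 = 414.66 V.
After T2: V = 414.66 × 2238/595 = 1559.7 V.
After T3: V = 1559.7 × 1600/2091 = 1193.4 V.
I_load = 1193.4/1480 = 0.80638 A, so P_out = 1193.4 × 0.80638 = 962.37 W.
All ideal ⇒ P_in = P_out, so I_supply = 962.37/480 = 2.00 A.

I_supply ≈ 2.00 A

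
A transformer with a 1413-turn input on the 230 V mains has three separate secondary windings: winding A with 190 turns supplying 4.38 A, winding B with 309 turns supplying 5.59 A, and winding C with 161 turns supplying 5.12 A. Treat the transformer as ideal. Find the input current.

I_in ≈ 2.39 A

V_A = 230 × 190/1413 = 30.927 V; V_B = 230 × 309/1413 = 50.297 V; V_C = 230 × 161/1413 = 26.207 V.
P_out = V_A I_A + V_B I_B + V_C I_C = 30.927×4.38 + 50.297×5.59 + 26.207×5.12 = 135.46 + 281.16 + 134.18 = 550.80 W.
Ideal ⇒ P_in = P_out, so I_in = P_out/V_in = 550.80/230 = 2.39 A.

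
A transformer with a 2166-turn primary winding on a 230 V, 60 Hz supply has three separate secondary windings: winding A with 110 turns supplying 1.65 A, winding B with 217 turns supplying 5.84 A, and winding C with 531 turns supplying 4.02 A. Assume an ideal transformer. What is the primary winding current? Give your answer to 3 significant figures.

I_p ≈ 1.65 A

V_A = 230 × 110/2166 = 11.681 V; V_B = 230 × 217/2166 = 23.042 V; V_C = 230 × 531/2166 = 56.385 V.
P_out = V_A I_A + V_B I_B + V_C I_C = 11.681×1.65 + 23.042×5.84 + 56.385×4.02 = 19.273 + 134.57 + 226.67 = 380.51 W.
Ideal ⇒ P_in = P_out, so I_p = P_out/V_p = 380.51/230 = 1.65 A.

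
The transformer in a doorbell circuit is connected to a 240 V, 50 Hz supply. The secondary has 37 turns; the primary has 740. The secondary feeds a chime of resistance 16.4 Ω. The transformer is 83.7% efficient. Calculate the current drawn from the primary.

I_p ≈ 0.0437 A

V_s = 240 × 37/740 = 12.000 V.
I_s = V_s/R = 12.000/16.4 = 0.73171 A.
P_out = V_s I_s = 12.000 × 0.73171 = 8.7805 W.
P_in = P_out/η = 8.7805/0.837 = 10.490 W.
I_p = P_in/V_p = 10.490/240 = 0.0437 A.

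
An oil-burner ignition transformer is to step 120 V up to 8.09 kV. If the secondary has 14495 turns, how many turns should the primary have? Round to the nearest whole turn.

N_p = 215 turns

N_p/N_s = V_p/V_s, so N_p = 14495 × 120/8090 = 215.0 ≈ 215 turns.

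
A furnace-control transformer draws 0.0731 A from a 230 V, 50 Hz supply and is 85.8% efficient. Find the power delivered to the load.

P_out ≈ 14.4 W

P_in = V_p I_p = 230 × 0.0731 = 16.813 W.
P_out = η P_in = 0.858 × 16.813 = 14.4 W.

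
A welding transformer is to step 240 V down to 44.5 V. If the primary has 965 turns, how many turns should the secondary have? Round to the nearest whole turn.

N_s = 179 turns

N_s/N_p = V_s/V_p, so N_s = 965 × 44.5/240 = 178.9 ≈ 179 turns.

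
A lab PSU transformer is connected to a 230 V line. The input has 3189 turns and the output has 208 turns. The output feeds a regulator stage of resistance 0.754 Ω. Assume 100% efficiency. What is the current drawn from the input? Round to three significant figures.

I_in ≈ 1.30 A

V_out = V_in × N_out/N_in = 230 × 208/3189 = 15.002 V.
I_out = V_out/R = 15.002/0.754 = 19.896 A.
For an ideal transformer I_in N_in = I_out N_out, so I_in = 19.896 × 208/3189 = 1.30 A.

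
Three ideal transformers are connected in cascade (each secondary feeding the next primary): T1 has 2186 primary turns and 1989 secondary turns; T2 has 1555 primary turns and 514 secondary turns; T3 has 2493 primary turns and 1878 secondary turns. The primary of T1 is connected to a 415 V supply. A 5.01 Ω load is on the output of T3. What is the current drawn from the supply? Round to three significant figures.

I_supply ≈ 4.25 A

After T1: V = 415.00 × 1989/2186 = 377.60 V.
After T2: V = 377.60 × 514/1555 = 124.81 V.
After T3: V = 124.81 × 1878/2493 = 94.024 V.
I_load = 94.024/5.01 = 18.767 A, so P_out = 94.024 × 18.767 = 1764.6 W.
All ideal ⇒ P_in = P_out, so I_supply = 1764.6/415 = 4.25 A.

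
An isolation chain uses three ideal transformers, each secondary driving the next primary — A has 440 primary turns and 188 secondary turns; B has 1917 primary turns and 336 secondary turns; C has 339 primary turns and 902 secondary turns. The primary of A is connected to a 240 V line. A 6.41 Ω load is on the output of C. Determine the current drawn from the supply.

I_supply ≈ 1.49 A

After A: V = 240.00 × 188/440 = 102.55 V.
After B: V = 102.55 × 336/1917 = 17.974 V.
After C: V = 17.974 × 902/339 = 47.823 V.
I_load = 47.823/6.41 = 7.4607 A, so P_out = 47.823 × 7.4607 = 356.80 W.
All ideal ⇒ P_in = P_out, so I_supply = 356.80/240 = 1.49 A.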